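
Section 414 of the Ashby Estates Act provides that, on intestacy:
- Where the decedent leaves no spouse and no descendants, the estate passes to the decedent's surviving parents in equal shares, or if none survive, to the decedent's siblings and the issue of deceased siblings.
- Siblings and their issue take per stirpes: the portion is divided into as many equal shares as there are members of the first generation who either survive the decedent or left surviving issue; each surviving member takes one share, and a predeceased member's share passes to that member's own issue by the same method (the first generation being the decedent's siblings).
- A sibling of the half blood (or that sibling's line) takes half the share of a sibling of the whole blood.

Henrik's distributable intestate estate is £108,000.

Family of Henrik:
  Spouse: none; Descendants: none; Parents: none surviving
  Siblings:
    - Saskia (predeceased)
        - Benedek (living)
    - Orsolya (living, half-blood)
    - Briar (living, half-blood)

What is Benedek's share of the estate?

Benedek receives £54,000.

The entire £108,000 passes to the siblings and their issue.
Counting each half-blood sibling's line as half a unit, there are 2 units in £108,000, so one unit is £54,000. Whole-blood lines (Saskia) take £54,000 each; half-blood lines (Orsolya and Briar) take £27,000 each.
Saskia's share (£54,000) passes entirely to Benedek.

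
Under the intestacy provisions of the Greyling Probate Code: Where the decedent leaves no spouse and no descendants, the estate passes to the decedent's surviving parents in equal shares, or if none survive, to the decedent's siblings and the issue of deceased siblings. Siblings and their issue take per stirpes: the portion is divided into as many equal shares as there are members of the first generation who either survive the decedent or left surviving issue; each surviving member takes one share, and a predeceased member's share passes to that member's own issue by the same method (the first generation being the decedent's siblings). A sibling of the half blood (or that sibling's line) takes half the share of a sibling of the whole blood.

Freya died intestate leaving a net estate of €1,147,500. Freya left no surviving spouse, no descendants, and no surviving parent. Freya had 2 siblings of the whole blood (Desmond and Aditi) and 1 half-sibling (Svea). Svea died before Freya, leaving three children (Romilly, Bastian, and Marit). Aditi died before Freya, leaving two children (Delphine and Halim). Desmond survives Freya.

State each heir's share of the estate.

The entire €1,147,500 passes to the siblings and their issue.
Counting each half-blood sibling's line as half a unit, there are 5/2 units in €1,147,500, so one unit is €459,000. Whole-blood lines (Desmond and Aditi) take €459,000 each; half-blood lines (Svea) take €229,500 each.
Svea's share (€229,500) is divided into 3 shares of €76,500: Romilly, Bastian, and Marit each take €76,500.
Aditi's share (€459,000) is divided into 2 shares of €229,500: Delphine and Halim each take €229,500.

Romilly: €76,500; Bastian: €76,500; Marit: €76,500; Desmond: €459,000; Delphine: €229,500; Halim: €229,500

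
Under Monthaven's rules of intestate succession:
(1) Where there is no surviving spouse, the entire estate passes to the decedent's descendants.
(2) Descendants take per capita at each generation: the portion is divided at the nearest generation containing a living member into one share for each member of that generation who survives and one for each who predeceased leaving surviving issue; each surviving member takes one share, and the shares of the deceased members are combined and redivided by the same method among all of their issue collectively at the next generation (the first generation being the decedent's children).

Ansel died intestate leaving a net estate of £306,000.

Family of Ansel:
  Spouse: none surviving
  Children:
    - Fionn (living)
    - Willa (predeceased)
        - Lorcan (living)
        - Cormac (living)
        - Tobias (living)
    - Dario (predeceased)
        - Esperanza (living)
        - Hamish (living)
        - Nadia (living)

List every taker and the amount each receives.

Fionn: £102,000; Lorcan: £34,000; Cormac: £34,000; Tobias: £34,000; Esperanza: £34,000; Hamish: £34,000; Nadia: £34,000

The entire £306,000 passes to the descendants.
That amount (£306,000) is divided at the children's generation into 3 shares of £102,000. Fionn takes £102,000. The 2 shares of the deceased (Willa and Dario) are combined into a pool of £204,000.
That pool (£204,000) is divided at the grandchildren's generation equally among Lorcan, Cormac, Tobias, Esperanza, Hamish, and Nadia: £34,000 each.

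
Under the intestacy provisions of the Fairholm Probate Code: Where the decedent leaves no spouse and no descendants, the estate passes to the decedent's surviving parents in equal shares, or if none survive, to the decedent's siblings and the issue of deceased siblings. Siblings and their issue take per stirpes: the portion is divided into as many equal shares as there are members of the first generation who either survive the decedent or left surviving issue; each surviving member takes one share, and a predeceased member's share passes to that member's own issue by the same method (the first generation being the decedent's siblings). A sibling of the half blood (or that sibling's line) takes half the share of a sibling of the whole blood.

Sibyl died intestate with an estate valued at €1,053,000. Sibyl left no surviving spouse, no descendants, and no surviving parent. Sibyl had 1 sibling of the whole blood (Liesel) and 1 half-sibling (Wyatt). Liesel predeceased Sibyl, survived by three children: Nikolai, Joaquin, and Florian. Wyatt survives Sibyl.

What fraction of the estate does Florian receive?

Florian receives 2/9 of the estate.

The entire €1,053,000 passes to the siblings and their issue.
Counting each half-blood sibling's line as half a unit, there are 3/2 units in €1,053,000, so one unit is €702,000. Whole-blood lines (Liesel) take €702,000 each; half-blood lines (Wyatt) take €351,000 each.
Liesel's share (€702,000) is divided into 3 shares of €234,000: Nikolai, Joaquin, and Florian each take €234,000.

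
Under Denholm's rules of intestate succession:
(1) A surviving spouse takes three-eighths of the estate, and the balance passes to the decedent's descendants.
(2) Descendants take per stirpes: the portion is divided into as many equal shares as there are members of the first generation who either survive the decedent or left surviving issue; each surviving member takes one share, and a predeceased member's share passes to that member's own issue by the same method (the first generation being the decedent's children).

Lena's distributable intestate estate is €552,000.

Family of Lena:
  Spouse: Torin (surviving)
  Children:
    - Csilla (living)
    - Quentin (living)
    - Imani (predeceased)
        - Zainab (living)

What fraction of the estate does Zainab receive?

Torin takes three-eighths of €552,000 = €207,000. The remaining €345,000 passes to the descendants.
The descendants' portion (€345,000) is divided into 3 shares of €115,000: Csilla and Quentin each take €115,000; Imani's €115,000 share passes to Imani's issue.
Imani's share (€115,000) passes entirely to Zainab.

Zainab receives 5/24 of the estate.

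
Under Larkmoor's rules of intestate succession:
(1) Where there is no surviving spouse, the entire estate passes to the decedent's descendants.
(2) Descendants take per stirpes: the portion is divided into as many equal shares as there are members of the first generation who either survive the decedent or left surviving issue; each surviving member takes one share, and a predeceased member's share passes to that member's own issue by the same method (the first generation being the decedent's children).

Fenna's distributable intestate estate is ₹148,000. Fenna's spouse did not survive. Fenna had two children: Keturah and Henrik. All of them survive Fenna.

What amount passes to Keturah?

Keturah receives ₹74,000.

The entire ₹148,000 passes to the descendants.
That amount (₹148,000) is divided into 2 shares of ₹74,000: Keturah and Henrik each take ₹74,000.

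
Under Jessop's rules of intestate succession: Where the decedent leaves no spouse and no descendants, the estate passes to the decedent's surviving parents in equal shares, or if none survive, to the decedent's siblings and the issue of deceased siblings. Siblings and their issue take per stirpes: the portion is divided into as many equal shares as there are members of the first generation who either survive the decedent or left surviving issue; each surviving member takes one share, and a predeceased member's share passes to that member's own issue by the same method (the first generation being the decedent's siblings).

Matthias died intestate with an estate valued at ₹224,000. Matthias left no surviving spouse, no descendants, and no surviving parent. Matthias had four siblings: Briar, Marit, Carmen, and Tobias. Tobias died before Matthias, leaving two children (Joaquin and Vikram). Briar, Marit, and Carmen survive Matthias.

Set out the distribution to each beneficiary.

The entire ₹224,000 passes to the siblings and their issue.
That amount (₹224,000) is divided into 4 shares of ₹56,000: Briar, Marit, and Carmen each take ₹56,000; Tobias's ₹56,000 share passes to Tobias's issue.
Tobias's share (₹56,000) is divided into 2 shares of ₹28,000: Joaquin and Vikram each take ₹28,000.

Briar: ₹56,000; Marit: ₹56,000; Carmen: ₹56,000; Joaquin: ₹28,000; Vikram: ₹28,000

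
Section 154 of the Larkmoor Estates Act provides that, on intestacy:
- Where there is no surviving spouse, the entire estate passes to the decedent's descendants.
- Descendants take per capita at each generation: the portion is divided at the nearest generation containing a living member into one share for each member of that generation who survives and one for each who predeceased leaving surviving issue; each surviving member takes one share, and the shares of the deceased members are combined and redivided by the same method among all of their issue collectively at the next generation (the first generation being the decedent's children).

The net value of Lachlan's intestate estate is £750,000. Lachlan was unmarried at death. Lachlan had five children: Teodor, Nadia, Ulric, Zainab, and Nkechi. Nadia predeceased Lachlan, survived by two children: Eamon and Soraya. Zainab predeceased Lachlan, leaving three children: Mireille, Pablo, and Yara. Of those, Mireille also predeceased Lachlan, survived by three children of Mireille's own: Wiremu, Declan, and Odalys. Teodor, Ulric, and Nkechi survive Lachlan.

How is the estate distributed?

The entire £750,000 passes to the descendants.
That amount (£750,000) is divided at the children's generation into 5 shares of £150,000. Teodor, Ulric, and Nkechi each take £150,000. The 2 shares of the deceased (Nadia and Zainab) are combined into a pool of £300,000.
That pool (£300,000) is divided at the grandchildren's generation into 5 shares of £60,000. Eamon, Soraya, Pablo, and Yara each take £60,000. The remaining share for the deceased Mireille (£60,000) is carried to the next generation.
That pool (£60,000) is divided at the great-grandchildren's generation equally among Wiremu, Declan, and Odalys: £20,000 each.

Teodor: £150,000; Eamon: £60,000; Soraya: £60,000; Ulric: £150,000; Wiremu: £20,000; Declan: £20,000; Odalys: £20,000; Pablo: £60,000; Yara: £60,000; Nkechi: £150,000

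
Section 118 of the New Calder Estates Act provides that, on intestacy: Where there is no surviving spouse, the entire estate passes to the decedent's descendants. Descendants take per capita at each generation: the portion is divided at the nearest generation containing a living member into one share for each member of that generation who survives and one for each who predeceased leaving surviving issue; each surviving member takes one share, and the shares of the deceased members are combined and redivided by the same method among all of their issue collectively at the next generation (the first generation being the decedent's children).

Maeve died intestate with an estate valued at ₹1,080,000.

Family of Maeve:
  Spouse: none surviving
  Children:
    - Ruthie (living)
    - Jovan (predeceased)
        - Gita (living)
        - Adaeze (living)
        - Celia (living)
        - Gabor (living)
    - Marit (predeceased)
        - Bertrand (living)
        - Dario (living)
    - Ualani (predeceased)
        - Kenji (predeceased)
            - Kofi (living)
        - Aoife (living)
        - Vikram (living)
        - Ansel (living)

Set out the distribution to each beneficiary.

The entire ₹1,080,000 passes to the descendants.
That amount (₹1,080,000) is divided at the children's generation into 4 shares of ₹270,000. Ruthie takes ₹270,000. The 3 shares of the deceased (Jovan, Marit, and Ualani) are combined into a pool of ₹810,000.
That pool (₹810,000) is divided at the grandchildren's generation into 10 shares of ₹81,000. Gita, Adaeze, Celia, Gabor, Bertrand, Dario, Aoife, Vikram, and Ansel each take ₹81,000. The remaining share for the deceased Kenji (₹81,000) is carried to the next generation.
That pool (₹81,000) passes entirely to Kofi, the sole taker at the great-grandchildren's generation.

Ruthie: ₹270,000; Gita: ₹81,000; Adaeze: ₹81,000; Celia: ₹81,000; Gabor: ₹81,000; Bertrand: ₹81,000; Dario: ₹81,000; Kofi: ₹81,000; Aoife: ₹81,000; Vikram: ₹81,000; Ansel: ₹81,000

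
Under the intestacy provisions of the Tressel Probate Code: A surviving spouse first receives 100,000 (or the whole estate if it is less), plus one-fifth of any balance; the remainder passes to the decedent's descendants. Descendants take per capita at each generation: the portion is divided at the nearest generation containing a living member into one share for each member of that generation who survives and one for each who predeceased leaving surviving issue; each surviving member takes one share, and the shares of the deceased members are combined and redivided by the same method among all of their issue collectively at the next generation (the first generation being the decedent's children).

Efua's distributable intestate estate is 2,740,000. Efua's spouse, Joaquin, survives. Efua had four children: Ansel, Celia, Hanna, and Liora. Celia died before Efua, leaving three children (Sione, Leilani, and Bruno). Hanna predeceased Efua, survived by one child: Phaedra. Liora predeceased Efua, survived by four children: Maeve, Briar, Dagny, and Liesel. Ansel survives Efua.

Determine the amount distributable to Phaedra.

Phaedra receives 198,000.

Joaquin first takes 100,000, leaving a balance of 2,640,000. Joaquin then takes one-fifth of the balance (528,000), for a total of 628,000. The remaining 2,112,000 passes to the descendants.
The descendants' portion (2,112,000) is divided at the children's generation into 4 shares of 528,000. Ansel takes 528,000. The 3 shares of the deceased (Celia, Hanna, and Liora) are combined into a pool of 1,584,000.
That pool (1,584,000) is divided at the grandchildren's generation equally among Sione, Leilani, Bruno, Phaedra, Maeve, Briar, Dagny, and Liesel: 198,000 each.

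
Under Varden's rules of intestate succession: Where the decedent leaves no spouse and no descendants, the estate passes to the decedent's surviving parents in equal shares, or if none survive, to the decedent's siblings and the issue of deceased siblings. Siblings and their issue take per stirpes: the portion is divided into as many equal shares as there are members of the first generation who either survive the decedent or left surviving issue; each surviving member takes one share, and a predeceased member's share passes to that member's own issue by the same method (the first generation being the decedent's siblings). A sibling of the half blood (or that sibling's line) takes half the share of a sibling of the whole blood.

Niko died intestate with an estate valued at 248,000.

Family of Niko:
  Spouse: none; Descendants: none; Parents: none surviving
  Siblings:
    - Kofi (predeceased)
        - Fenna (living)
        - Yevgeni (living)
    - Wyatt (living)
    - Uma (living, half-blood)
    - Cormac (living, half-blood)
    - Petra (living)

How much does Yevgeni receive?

Yevgeni receives 31,000.

The entire 248,000 passes to the siblings and their issue.
Counting each half-blood sibling's line as half a unit, there are 4 units in 248,000, so one unit is 62,000. Whole-blood lines (Kofi, Wyatt, and Petra) take 62,000 each; half-blood lines (Uma and Cormac) take 31,000 each.
Kofi's share (62,000) is divided into 2 shares of 31,000: Fenna and Yevgeni each take 31,000.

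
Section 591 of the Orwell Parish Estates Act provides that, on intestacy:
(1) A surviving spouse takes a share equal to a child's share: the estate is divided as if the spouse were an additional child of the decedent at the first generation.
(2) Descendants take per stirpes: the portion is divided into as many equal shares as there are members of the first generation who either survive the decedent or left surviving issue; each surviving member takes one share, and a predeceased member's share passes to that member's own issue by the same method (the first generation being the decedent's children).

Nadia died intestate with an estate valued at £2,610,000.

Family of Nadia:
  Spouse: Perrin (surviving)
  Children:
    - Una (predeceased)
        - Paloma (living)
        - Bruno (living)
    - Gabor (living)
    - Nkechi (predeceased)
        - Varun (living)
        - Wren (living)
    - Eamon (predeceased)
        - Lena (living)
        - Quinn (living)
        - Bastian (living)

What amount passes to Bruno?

The spouse counts as an additional share at the children's level, so there are 5 primary shares of £522,000. Perrin takes one such share (£522,000).
The children's combined portion (£2,088,000) is divided into 4 shares of £522,000: Gabor takes £522,000; Una's £522,000 share passes to Una's issue; Nkechi's £522,000 share passes to Nkechi's issue; Eamon's £522,000 share passes to Eamon's issue.
Una's share (£522,000) is divided into 2 shares of £261,000: Paloma and Bruno each take £261,000.
Nkechi's share (£522,000) is divided into 2 shares of £261,000: Varun and Wren each take £261,000.
Eamon's share (£522,000) is divided into 3 shares of £174,000: Lena, Quinn, and Bastian each take £174,000.

Bruno receives £261,000.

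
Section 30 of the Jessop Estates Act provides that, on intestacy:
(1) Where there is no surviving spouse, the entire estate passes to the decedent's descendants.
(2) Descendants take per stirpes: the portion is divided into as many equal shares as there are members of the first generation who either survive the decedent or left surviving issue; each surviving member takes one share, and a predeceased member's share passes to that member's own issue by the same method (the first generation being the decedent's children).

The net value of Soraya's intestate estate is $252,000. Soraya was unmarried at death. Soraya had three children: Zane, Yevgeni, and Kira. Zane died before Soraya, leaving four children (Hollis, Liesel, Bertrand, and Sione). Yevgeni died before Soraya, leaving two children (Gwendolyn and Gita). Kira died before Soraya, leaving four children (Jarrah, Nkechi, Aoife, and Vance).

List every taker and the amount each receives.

The entire $252,000 passes to the descendants.
That amount ($252,000) is divided into 3 shares of $84,000: Zane's $84,000 share passes to Zane's issue; Yevgeni's $84,000 share passes to Yevgeni's issue; Kira's $84,000 share passes to Kira's issue.
Zane's share ($84,000) is divided into 4 shares of $21,000: Hollis, Liesel, Bertrand, and Sione each take $21,000.
Yevgeni's share ($84,000) is divided into 2 shares of $42,000: Gwendolyn and Gita each take $42,000.
Kira's share ($84,000) is divided into 4 shares of $21,000: Jarrah, Nkechi, Aoife, and Vance each take $21,000.

Hollis: $21,000; Liesel: $21,000; Bertrand: $21,000; Sione: $21,000; Gwendolyn: $42,000; Gita: $42,000; Jarrah: $21,000; Nkechi: $21,000; Aoife: $21,000; Vance: $21,000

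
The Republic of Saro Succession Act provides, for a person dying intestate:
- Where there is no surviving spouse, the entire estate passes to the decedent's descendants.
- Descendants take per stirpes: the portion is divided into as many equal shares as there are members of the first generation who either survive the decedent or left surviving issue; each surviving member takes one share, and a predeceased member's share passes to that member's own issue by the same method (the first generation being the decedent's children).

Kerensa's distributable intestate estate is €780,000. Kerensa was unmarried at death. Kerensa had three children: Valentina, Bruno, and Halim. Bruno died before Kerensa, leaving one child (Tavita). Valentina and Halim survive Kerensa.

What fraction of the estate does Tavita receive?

Tavita receives 1/3 of the estate.

The entire €780,000 passes to the descendants.
That amount (€780,000) is divided into 3 shares of €260,000: Valentina and Halim each take €260,000; Bruno's €260,000 share passes to Bruno's issue.
Bruno's share (€260,000) passes entirely to Tavita.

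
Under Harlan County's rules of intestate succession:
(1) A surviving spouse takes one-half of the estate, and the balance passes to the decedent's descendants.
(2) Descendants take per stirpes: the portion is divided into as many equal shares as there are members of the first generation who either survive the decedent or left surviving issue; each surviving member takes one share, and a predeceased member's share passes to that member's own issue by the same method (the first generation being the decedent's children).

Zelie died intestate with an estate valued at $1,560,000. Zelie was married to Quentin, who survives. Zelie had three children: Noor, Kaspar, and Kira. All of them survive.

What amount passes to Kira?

Kira receives $260,000.

Quentin takes one-half of $1,560,000 = $780,000. The remaining $780,000 passes to the descendants.
The descendants' portion ($780,000) is divided into 3 shares of $260,000: Noor, Kaspar, and Kira each take $260,000.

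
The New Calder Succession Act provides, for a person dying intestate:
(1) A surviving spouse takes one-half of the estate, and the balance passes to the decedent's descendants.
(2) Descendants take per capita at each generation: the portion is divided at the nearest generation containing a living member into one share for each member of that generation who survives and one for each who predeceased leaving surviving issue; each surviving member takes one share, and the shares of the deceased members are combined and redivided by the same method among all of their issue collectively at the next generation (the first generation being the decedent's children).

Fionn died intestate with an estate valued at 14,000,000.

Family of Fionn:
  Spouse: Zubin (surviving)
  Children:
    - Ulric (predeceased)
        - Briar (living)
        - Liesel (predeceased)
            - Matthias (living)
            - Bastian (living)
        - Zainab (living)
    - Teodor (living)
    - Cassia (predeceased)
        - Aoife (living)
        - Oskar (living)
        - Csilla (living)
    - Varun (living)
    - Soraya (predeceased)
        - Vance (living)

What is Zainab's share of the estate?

Zainab receives 600,000.

Zubin takes one-half of 14,000,000 = 7,000,000. The remaining 7,000,000 passes to the descendants.
The descendants' portion (7,000,000) is divided at the children's generation into 5 shares of 1,400,000. Teodor and Varun each take 1,400,000. The 3 shares of the deceased (Ulric, Cassia, and Soraya) are combined into a pool of 4,200,000.
That pool (4,200,000) is divided at the grandchildren's generation into 7 shares of 600,000. Briar, Zainab, Aoife, Oskar, Csilla, and Vance each take 600,000. The remaining share for the deceased Liesel (600,000) is carried to the next generation.
That pool (600,000) is divided at the great-grandchildren's generation equally among Matthias and Bastian: 300,000 each.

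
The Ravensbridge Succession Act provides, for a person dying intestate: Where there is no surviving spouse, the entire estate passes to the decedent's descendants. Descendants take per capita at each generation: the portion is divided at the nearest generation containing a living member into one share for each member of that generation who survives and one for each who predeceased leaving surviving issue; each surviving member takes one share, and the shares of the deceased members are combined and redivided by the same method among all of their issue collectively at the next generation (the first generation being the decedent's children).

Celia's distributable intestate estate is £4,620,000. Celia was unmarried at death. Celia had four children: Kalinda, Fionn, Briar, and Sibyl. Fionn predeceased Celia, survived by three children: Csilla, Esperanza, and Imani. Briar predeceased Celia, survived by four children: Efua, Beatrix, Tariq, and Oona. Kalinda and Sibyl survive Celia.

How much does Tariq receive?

Tariq receives £330,000.

The entire £4,620,000 passes to the descendants.
That amount (£4,620,000) is divided at the children's generation into 4 shares of £1,155,000. Kalinda and Sibyl each take £1,155,000. The 2 shares of the deceased (Fionn and Briar) are combined into a pool of £2,310,000.
That pool (£2,310,000) is divided at the grandchildren's generation equally among Csilla, Esperanza, Imani, Efua, Beatrix, Tariq, and Oona: £330,000 each.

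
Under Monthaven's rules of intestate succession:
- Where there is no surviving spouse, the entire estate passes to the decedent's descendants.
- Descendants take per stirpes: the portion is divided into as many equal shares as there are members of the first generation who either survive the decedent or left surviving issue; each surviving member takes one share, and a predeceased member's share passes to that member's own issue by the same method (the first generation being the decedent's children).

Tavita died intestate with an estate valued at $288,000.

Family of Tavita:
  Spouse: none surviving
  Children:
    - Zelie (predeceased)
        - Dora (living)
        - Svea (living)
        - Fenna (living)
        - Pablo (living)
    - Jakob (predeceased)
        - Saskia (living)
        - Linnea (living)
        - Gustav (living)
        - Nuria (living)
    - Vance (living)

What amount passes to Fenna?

The entire $288,000 passes to the descendants.
That amount ($288,000) is divided into 3 shares of $96,000: Vance takes $96,000; Zelie's $96,000 share passes to Zelie's issue; Jakob's $96,000 share passes to Jakob's issue.
Zelie's share ($96,000) is divided into 4 shares of $24,000: Dora, Svea, Fenna, and Pablo each take $24,000.
Jakob's share ($96,000) is divided into 4 shares of $24,000: Saskia, Linnea, Gustav, and Nuria each take $24,000.

Fenna receives $24,000.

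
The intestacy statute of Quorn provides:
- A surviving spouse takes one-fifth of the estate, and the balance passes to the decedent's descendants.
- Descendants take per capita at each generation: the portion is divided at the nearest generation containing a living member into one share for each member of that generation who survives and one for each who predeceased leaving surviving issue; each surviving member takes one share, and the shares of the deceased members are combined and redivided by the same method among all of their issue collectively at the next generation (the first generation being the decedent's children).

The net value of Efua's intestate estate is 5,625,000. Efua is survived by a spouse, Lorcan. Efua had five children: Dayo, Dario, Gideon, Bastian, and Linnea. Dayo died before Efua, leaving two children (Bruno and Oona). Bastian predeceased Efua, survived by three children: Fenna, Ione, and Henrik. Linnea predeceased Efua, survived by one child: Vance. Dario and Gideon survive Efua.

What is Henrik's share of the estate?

Lorcan takes one-fifth of 5,625,000 = 1,125,000. The remaining 4,500,000 passes to the descendants.
The descendants' portion (4,500,000) is divided at the children's generation into 5 shares of 900,000. Dario and Gideon each take 900,000. The 3 shares of the deceased (Dayo, Bastian, and Linnea) are combined into a pool of 2,700,000.
That pool (2,700,000) is divided at the grandchildren's generation equally among Bruno, Oona, Fenna, Ione, Henrik, and Vance: 450,000 each.

Henrik receives 450,000.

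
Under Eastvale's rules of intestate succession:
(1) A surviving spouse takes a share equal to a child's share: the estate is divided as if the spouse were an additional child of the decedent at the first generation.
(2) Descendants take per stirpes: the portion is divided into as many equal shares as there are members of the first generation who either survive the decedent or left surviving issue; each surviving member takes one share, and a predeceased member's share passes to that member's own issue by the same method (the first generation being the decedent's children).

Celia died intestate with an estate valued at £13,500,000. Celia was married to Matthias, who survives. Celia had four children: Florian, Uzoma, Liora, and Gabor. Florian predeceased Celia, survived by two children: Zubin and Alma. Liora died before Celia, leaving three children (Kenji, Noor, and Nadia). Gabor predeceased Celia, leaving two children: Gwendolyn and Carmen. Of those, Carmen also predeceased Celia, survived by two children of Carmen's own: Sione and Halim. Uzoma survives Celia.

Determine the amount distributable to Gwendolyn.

Gwendolyn receives £1,350,000.

The spouse counts as an additional share at the children's level, so there are 5 primary shares of £2,700,000. Matthias takes one such share (£2,700,000).
The children's combined portion (£10,800,000) is divided into 4 shares of £2,700,000: Uzoma takes £2,700,000; Florian's £2,700,000 share passes to Florian's issue; Liora's £2,700,000 share passes to Liora's issue; Gabor's £2,700,000 share passes to Gabor's issue.
Florian's share (£2,700,000) is divided into 2 shares of £1,350,000: Zubin and Alma each take £1,350,000.
Liora's share (£2,700,000) is divided into 3 shares of £900,000: Kenji, Noor, and Nadia each take £900,000.
Gabor's share (£2,700,000) is divided into 2 shares of £1,350,000: Gwendolyn takes £1,350,000; Carmen's £1,350,000 share passes to Carmen's issue.
Carmen's share (£1,350,000) is divided into 2 shares of £675,000: Sione and Halim each take £675,000.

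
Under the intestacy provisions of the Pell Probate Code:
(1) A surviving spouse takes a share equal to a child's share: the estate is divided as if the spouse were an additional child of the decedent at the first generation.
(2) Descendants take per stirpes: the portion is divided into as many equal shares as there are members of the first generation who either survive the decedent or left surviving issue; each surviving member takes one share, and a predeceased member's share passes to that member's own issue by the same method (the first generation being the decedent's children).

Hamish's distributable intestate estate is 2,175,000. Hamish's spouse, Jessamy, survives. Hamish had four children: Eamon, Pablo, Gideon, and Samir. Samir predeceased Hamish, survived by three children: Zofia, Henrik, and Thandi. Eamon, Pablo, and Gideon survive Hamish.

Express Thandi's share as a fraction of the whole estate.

Thandi receives 1/15 of the estate.

The spouse counts as an additional share at the children's level, so there are 5 primary shares of 435,000. Jessamy takes one such share (435,000).
The children's combined portion (1,740,000) is divided into 4 shares of 435,000: Eamon, Pablo, and Gideon each take 435,000; Samir's 435,000 share passes to Samir's issue.
Samir's share (435,000) is divided into 3 shares of 145,000: Zofia, Henrik, and Thandi each take 145,000.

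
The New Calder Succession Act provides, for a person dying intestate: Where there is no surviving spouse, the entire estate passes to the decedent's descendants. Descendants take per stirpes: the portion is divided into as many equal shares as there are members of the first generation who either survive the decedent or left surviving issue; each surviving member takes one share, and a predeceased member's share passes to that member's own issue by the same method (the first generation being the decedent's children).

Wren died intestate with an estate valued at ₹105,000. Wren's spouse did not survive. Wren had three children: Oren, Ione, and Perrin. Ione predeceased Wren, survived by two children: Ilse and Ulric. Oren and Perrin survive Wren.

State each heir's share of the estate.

The entire ₹105,000 passes to the descendants.
That amount (₹105,000) is divided into 3 shares of ₹35,000: Oren and Perrin each take ₹35,000; Ione's ₹35,000 share passes to Ione's issue.
Ione's share (₹35,000) is divided into 2 shares of ₹17,500: Ilse and Ulric each take ₹17,500.

Oren: ₹35,000; Ilse: ₹17,500; Ulric: ₹17,500; Perrin: ₹35,000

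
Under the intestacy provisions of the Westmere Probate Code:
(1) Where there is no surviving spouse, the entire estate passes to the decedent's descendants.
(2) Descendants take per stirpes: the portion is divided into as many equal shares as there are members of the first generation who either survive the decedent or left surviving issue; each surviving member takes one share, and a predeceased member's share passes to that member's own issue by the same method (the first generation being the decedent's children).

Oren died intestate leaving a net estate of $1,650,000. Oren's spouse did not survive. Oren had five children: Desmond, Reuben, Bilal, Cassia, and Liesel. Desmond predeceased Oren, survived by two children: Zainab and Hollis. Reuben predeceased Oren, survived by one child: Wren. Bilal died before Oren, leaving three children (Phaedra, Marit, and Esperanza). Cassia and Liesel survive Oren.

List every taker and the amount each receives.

Zainab: $165,000; Hollis: $165,000; Wren: $330,000; Phaedra: $110,000; Marit: $110,000; Esperanza: $110,000; Cassia: $330,000; Liesel: $330,000

The entire $1,650,000 passes to the descendants.
That amount ($1,650,000) is divided into 5 shares of $330,000: Cassia and Liesel each take $330,000; Desmond's $330,000 share passes to Desmond's issue; Reuben's $330,000 share passes to Reuben's issue; Bilal's $330,000 share passes to Bilal's issue.
Desmond's share ($330,000) is divided into 2 shares of $165,000: Zainab and Hollis each take $165,000.
Reuben's share ($330,000) passes entirely to Wren.
Bilal's share ($330,000) is divided into 3 shares of $110,000: Phaedra, Marit, and Esperanza each take $110,000.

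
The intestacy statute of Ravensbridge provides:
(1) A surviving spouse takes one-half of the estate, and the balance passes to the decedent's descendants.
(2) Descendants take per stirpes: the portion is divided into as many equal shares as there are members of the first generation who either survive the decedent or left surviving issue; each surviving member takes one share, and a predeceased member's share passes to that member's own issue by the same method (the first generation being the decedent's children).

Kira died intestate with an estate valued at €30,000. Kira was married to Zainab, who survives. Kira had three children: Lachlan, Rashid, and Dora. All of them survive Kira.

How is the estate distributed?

Zainab takes one-half of €30,000 = €15,000. The remaining €15,000 passes to the descendants.
The descendants' portion (€15,000) is divided into 3 shares of €5,000: Lachlan, Rashid, and Dora each take €5,000.

Zainab: €15,000; Lachlan: €5,000; Rashid: €5,000; Dora: €5,000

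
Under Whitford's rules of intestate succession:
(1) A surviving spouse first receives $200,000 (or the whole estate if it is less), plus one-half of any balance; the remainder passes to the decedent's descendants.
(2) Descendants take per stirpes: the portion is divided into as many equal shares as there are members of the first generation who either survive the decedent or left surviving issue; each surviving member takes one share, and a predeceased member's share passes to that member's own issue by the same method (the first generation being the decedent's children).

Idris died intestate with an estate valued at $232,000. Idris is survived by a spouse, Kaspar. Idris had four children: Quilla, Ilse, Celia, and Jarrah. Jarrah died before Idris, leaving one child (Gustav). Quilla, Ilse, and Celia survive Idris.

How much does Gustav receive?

Kaspar first takes $200,000, leaving a balance of $32,000. Kaspar then takes one-half of the balance ($16,000), for a total of $216,000. The remaining $16,000 passes to the descendants.
The descendants' portion ($16,000) is divided into 4 shares of $4,000: Quilla, Ilse, and Celia each take $4,000; Jarrah's $4,000 share passes to Jarrah's issue.
Jarrah's share ($4,000) passes entirely to Gustav.

Gustav receives $4,000.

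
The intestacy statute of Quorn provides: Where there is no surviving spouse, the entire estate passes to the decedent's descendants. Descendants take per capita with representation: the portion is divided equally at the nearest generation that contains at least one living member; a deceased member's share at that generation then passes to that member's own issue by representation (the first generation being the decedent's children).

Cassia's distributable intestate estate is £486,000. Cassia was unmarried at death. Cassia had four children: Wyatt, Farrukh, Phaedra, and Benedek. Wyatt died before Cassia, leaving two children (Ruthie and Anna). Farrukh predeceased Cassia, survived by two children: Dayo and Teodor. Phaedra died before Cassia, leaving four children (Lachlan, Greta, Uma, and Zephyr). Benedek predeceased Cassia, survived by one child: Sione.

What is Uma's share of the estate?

The entire £486,000 passes to the descendants.
No child survives, so the initial division is made at the grandchildren's generation.
That amount (£486,000) is divided into 9 shares of £54,000: Ruthie, Anna, Dayo, Teodor, Lachlan, Greta, Uma, Zephyr, and Sione each take £54,000.

Uma receives £54,000.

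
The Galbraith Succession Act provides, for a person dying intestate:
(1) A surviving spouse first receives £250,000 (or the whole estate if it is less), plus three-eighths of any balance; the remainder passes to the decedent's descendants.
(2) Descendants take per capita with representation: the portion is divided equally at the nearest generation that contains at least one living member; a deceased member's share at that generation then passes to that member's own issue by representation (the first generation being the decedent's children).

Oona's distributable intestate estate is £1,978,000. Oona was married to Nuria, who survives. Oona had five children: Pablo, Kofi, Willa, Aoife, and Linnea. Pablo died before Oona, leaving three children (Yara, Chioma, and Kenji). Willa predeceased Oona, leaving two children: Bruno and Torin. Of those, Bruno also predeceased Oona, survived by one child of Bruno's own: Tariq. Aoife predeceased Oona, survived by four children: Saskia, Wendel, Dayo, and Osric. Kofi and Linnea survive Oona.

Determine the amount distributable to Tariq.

Tariq receives £108,000.

Nuria first takes £250,000, leaving a balance of £1,728,000. Nuria then takes three-eighths of the balance (£648,000), for a total of £898,000. The remaining £1,080,000 passes to the descendants.
The descendants' portion (£1,080,000) is divided into 5 shares of £216,000: Kofi and Linnea each take £216,000; Pablo's £216,000 share passes to Pablo's issue; Willa's £216,000 share passes to Willa's issue; Aoife's £216,000 share passes to Aoife's issue.
Pablo's share (£216,000) is divided into 3 shares of £72,000: Yara, Chioma, and Kenji each take £72,000.
Willa's share (£216,000) is divided into 2 shares of £108,000: Torin takes £108,000; Bruno's £108,000 share passes to Bruno's issue.
Bruno's share (£108,000) passes entirely to Tariq.
Aoife's share (£216,000) is divided into 4 shares of £54,000: Saskia, Wendel, Dayo, and Osric each take £54,000.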